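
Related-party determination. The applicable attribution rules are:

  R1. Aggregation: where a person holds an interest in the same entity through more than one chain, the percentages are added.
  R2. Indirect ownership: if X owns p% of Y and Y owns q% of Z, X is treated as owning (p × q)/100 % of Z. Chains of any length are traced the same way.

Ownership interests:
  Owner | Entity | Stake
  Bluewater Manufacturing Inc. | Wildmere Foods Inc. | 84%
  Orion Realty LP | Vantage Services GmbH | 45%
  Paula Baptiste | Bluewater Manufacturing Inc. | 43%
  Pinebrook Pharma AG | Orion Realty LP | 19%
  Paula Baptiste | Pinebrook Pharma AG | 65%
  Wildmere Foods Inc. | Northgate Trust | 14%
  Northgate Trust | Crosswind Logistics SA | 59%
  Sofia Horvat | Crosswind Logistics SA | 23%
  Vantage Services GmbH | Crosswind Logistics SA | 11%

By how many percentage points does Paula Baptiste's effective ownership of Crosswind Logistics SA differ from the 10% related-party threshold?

Chain via Bluewater Manufacturing Inc. → Wildmere Foods Inc. → Northgate Trust (R2): 43% × 84% × 14% × 59% = 2.983512% of Crosswind Logistics SA.
Chain via Pinebrook Pharma AG → Orion Realty LP → Vantage Services GmbH (R2): 65% × 19% × 45% × 11% = 0.611325% of Crosswind Logistics SA.
Aggregating (R1): 2.983512% + 0.611325% = 3.594837%.
3.594837% falls short of the 10% threshold by 6.405163 percentage points.

6.405163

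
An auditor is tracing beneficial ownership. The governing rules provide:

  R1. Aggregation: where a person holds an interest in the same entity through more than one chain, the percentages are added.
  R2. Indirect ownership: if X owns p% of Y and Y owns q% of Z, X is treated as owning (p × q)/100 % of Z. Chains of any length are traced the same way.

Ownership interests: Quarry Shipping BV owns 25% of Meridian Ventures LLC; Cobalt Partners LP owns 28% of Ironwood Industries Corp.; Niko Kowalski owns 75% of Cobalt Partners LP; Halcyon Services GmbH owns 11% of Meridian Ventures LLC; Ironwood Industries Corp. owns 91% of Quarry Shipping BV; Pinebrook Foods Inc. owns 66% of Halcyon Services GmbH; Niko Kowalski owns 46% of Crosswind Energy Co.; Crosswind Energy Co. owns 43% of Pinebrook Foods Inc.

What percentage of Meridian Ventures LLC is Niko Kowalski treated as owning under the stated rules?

Chain via Cobalt Partners LP → Ironwood Industries Corp. → Quarry Shipping BV (R2): 75% × 28% × 91% × 25% = 4.7775% of Meridian Ventures LLC.
Chain via Crosswind Energy Co. → Pinebrook Foods Inc. → Halcyon Services GmbH (R2): 46% × 43% × 66% × 11% = 1.436028% of Meridian Ventures LLC.
Aggregating (R1): 4.7775% + 1.436028% = 6.213528%.

6.213528%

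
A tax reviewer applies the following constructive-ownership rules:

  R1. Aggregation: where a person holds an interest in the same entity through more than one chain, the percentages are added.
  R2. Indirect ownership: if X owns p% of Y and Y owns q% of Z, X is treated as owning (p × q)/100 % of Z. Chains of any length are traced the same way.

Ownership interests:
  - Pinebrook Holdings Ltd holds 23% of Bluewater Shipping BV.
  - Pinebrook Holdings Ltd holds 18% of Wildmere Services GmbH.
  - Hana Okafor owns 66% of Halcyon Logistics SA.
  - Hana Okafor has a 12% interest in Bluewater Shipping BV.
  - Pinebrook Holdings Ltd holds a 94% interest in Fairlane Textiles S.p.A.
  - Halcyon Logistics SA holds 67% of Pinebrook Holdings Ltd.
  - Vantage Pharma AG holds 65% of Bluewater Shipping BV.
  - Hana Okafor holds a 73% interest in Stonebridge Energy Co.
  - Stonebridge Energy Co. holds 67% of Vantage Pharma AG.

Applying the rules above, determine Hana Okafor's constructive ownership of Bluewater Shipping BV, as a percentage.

Chain via Halcyon Logistics SA → Pinebrook Holdings Ltd (R2): 66% × 67% × 23% = 10.1706% of Bluewater Shipping BV.
Chain via Stonebridge Energy Co. → Vantage Pharma AG (R2): 73% × 67% × 65% = 31.7915% of Bluewater Shipping BV.
Direct interest in Bluewater Shipping BV: 12%.
Aggregating (R1): 10.1706% + 31.7915% + 12% = 53.9621%.

53.9621%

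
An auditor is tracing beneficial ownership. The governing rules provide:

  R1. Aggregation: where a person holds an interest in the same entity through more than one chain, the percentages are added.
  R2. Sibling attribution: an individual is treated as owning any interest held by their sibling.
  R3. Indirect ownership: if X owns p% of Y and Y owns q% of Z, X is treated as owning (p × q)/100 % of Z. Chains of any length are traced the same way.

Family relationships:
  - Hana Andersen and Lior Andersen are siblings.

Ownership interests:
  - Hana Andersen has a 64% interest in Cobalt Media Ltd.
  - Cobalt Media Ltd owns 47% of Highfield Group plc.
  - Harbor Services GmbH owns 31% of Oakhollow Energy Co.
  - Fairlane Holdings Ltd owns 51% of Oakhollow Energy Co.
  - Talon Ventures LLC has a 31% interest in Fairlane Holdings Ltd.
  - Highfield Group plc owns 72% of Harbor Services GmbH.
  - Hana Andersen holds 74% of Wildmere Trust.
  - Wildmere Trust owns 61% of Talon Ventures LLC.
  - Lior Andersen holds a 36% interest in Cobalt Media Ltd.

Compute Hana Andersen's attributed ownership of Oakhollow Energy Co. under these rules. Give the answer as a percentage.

By sibling attribution (R2), Hana Andersen is treated as also owning Lior Andersen's interest in Cobalt Media Ltd, giving 64% + 36% = 100%.
Chain via Wildmere Trust → Talon Ventures LLC → Fairlane Holdings Ltd (R3): 74% × 61% × 31% × 51% = 7.136634% of Oakhollow Energy Co.
Chain via Cobalt Media Ltd → Highfield Group plc → Harbor Services GmbH (R3): 100% × 47% × 72% × 31% = 10.4904% of Oakhollow Energy Co.
Aggregating (R1): 7.136634% + 10.4904% = 17.627034%.

17.627034%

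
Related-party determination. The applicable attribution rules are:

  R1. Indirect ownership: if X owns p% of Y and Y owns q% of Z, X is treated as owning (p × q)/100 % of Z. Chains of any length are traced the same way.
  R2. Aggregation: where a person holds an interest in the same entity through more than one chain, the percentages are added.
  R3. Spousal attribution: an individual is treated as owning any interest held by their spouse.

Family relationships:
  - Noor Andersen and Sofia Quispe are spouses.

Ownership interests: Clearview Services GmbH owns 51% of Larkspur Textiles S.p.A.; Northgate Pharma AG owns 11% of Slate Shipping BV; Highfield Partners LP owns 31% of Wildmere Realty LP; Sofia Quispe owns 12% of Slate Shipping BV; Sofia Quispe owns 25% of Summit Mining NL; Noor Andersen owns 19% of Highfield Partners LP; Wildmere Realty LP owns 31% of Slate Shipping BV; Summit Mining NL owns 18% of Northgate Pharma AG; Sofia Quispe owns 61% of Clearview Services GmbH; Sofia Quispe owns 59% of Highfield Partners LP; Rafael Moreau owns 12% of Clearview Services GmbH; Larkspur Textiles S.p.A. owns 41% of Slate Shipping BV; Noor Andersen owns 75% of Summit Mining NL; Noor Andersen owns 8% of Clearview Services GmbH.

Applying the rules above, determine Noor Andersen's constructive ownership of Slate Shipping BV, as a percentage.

By spousal attribution (R3), Noor Andersen is treated as also owning Sofia Quispe's interest in Highfield Partners LP, giving 19% + 59% = 78%.
By spousal attribution (R3), Noor Andersen is treated as also owning Sofia Quispe's interest in Summit Mining NL, giving 75% + 25% = 100%.
By spousal attribution (R3), Noor Andersen is treated as also owning Sofia Quispe's interest in Clearview Services GmbH, giving 8% + 61% = 69%.
By spousal attribution (R3), Noor Andersen is treated as owning Sofia Quispe's 12% interest in Slate Shipping BV.
Chain via Highfield Partners LP → Wildmere Realty LP (R1): 78% × 31% × 31% = 7.4958% of Slate Shipping BV.
Chain via Summit Mining NL → Northgate Pharma AG (R1): 100% × 18% × 11% = 1.98% of Slate Shipping BV.
Chain via Clearview Services GmbH → Larkspur Textiles S.p.A. (R1): 69% × 51% × 41% = 14.4279% of Slate Shipping BV.
Direct interest in Slate Shipping BV: 12%.
Aggregating (R2): 7.4958% + 1.98% + 14.4279% + 12% = 35.9037%.

35.9037%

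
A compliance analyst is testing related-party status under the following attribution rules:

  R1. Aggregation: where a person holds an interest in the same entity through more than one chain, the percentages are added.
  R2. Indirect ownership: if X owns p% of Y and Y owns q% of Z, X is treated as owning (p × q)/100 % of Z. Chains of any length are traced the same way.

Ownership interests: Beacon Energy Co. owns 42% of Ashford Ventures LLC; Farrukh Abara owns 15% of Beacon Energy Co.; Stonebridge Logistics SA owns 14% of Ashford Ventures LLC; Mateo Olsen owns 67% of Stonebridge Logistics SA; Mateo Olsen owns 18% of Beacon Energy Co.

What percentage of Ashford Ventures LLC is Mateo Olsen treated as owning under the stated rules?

Chain via Beacon Energy Co. (R2): 18% × 42% = 7.56% of Ashford Ventures LLC.
Chain via Stonebridge Logistics SA (R2): 67% × 14% = 9.38% of Ashford Ventures LLC.
Aggregating (R1): 7.56% + 9.38% = 16.94%.

16.94%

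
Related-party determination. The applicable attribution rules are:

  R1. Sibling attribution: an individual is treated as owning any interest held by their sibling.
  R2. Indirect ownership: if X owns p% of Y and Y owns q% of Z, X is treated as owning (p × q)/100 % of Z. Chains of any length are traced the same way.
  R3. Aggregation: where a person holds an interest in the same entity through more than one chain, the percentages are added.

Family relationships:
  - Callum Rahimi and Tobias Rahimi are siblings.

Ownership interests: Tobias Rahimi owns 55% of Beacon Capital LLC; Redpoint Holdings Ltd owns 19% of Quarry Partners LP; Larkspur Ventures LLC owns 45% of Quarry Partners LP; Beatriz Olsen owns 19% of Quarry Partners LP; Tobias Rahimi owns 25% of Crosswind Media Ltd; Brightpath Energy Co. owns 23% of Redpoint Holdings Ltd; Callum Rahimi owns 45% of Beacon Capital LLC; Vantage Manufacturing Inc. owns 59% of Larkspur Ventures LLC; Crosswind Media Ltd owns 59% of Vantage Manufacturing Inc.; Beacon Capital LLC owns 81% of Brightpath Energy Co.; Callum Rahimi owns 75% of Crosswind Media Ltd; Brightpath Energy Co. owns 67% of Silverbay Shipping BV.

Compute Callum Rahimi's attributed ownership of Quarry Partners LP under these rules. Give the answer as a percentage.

19.2042%

By sibling attribution (R1), Callum Rahimi is treated as also owning Tobias Rahimi's interest in Crosswind Media Ltd, giving 75% + 25% = 100%.
By sibling attribution (R1), Callum Rahimi is treated as also owning Tobias Rahimi's interest in Beacon Capital LLC, giving 45% + 55% = 100%.
Chain via Crosswind Media Ltd → Vantage Manufacturing Inc. → Larkspur Ventures LLC (R2): 100% × 59% × 59% × 45% = 15.6645% of Quarry Partners LP.
Chain via Beacon Capital LLC → Brightpath Energy Co. → Redpoint Holdings Ltd (R2): 100% × 81% × 23% × 19% = 3.5397% of Quarry Partners LP.
Aggregating (R3): 15.6645% + 3.5397% = 19.2042%.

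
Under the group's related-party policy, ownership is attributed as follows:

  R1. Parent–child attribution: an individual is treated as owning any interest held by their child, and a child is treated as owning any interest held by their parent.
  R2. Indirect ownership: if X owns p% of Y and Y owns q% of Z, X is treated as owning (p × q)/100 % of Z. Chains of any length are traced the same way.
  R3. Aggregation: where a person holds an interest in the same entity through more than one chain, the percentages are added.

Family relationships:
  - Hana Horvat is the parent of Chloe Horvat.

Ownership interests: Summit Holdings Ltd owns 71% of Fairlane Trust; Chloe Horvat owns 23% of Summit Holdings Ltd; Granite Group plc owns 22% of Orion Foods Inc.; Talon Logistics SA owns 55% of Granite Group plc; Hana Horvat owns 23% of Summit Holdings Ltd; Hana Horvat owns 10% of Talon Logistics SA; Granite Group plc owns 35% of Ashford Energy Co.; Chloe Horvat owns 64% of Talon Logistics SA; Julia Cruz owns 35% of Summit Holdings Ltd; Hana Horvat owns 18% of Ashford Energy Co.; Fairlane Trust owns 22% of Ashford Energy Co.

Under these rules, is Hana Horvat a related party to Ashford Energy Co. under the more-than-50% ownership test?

By parent–child attribution (R1), Hana Horvat is treated as also owning Chloe Horvat's interest in Talon Logistics SA, giving 10% + 64% = 74%.
By parent–child attribution (R1), Hana Horvat is treated as also owning Chloe Horvat's interest in Summit Holdings Ltd, giving 23% + 23% = 46%.
Chain via Talon Logistics SA → Granite Group plc (R2): 74% × 55% × 35% = 14.245% of Ashford Energy Co.
Chain via Summit Holdings Ltd → Fairlane Trust (R2): 46% × 71% × 22% = 7.1852% of Ashford Energy Co.
Direct interest in Ashford Energy Co: 18%.
Aggregating (R3): 14.245% + 7.1852% + 18% = 39.4302%.
39.4302% does not exceed the 50% threshold, so Hana is not a related party to Ashford Energy Co.

No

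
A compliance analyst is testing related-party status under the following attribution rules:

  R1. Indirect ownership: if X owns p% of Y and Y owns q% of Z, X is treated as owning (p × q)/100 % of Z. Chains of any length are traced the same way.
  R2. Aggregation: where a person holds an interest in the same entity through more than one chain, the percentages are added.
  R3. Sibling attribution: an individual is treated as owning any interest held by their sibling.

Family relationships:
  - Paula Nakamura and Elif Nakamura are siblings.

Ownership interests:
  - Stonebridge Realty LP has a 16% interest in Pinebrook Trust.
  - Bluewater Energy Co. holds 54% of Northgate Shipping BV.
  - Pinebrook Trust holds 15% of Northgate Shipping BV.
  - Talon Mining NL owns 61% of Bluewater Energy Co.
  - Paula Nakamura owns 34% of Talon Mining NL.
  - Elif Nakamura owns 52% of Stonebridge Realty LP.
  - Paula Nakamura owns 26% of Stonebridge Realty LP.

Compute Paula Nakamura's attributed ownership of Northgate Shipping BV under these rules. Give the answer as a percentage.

13.0716%

By sibling attribution (R3), Paula Nakamura is treated as also owning Elif Nakamura's interest in Stonebridge Realty LP, giving 26% + 52% = 78%.
Chain via Stonebridge Realty LP → Pinebrook Trust (R1): 78% × 16% × 15% = 1.872% of Northgate Shipping BV.
Chain via Talon Mining NL → Bluewater Energy Co. (R1): 34% × 61% × 54% = 11.1996% of Northgate Shipping BV.
Aggregating (R2): 1.872% + 11.1996% = 13.0716%.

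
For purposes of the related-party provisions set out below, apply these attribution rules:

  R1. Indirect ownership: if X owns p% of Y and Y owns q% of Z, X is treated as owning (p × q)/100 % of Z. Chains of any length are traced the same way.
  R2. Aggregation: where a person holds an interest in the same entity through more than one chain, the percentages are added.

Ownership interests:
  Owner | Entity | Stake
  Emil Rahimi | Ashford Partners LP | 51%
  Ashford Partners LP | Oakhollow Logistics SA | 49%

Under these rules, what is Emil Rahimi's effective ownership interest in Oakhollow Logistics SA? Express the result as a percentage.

Chain via Ashford Partners LP (R1): 51% × 49% = 24.99% of Oakhollow Logistics SA.

24.99%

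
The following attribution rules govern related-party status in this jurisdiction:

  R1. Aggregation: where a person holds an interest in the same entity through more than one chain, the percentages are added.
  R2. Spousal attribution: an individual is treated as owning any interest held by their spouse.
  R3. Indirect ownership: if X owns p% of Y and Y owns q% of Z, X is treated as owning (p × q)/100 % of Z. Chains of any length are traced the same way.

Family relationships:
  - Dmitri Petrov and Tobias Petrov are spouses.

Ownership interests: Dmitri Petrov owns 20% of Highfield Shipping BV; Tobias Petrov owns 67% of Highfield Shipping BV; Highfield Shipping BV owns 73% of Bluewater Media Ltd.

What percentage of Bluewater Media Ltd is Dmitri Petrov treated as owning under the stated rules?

By spousal attribution (R2), Dmitri Petrov is treated as also owning Tobias Petrov's interest in Highfield Shipping BV, giving 20% + 67% = 87%.
Chain via Highfield Shipping BV (R3): 87% × 73% = 63.51% of Bluewater Media Ltd.

63.51%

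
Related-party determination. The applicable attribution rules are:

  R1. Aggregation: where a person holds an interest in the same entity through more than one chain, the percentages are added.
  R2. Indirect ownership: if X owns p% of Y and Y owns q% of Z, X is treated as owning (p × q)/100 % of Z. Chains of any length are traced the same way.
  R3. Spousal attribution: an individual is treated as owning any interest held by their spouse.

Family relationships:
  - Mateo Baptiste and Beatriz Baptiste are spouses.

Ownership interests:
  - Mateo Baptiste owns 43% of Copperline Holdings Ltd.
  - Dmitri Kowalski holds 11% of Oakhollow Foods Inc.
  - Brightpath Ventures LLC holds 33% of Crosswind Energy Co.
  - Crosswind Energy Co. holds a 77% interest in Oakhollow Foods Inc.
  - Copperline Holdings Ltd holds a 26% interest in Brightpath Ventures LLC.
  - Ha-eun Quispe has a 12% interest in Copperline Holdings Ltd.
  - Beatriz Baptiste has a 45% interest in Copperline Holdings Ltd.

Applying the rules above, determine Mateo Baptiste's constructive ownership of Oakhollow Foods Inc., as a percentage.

5.813808%

By spousal attribution (R3), Mateo Baptiste is treated as also owning Beatriz Baptiste's interest in Copperline Holdings Ltd, giving 43% + 45% = 88%.
Chain via Copperline Holdings Ltd → Brightpath Ventures LLC → Crosswind Energy Co. (R2): 88% × 26% × 33% × 77% = 5.813808% of Oakhollow Foods Inc.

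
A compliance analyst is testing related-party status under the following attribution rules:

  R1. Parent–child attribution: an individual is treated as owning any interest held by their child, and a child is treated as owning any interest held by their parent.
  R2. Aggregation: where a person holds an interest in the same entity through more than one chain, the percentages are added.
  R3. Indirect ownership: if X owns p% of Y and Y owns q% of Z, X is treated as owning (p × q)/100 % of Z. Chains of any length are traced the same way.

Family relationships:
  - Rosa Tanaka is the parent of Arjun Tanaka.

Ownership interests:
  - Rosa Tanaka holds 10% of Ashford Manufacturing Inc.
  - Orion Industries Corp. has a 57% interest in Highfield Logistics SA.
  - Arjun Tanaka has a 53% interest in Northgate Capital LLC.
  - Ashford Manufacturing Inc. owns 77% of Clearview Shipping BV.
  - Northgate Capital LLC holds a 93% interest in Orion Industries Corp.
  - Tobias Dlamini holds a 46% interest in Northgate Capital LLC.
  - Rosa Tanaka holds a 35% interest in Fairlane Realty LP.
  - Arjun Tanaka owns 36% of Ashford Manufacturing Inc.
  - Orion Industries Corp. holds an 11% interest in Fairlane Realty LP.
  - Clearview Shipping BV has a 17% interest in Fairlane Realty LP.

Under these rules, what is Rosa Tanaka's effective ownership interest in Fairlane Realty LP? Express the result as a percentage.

By parent–child attribution (R1), Rosa Tanaka is treated as also owning Arjun Tanaka's interest in Ashford Manufacturing Inc, giving 10% + 36% = 46%.
By parent–child attribution (R1), Rosa Tanaka is treated as owning Arjun Tanaka's 53% interest in Northgate Capital LLC.
Chain via Ashford Manufacturing Inc. → Clearview Shipping BV (R3): 46% × 77% × 17% = 6.0214% of Fairlane Realty LP.
Direct interest in Fairlane Realty LP: 35%.
Chain via Northgate Capital LLC → Orion Industries Corp. (R3): 53% × 93% × 11% = 5.4219% of Fairlane Realty LP.
Aggregating (R2): 6.0214% + 35% + 5.4219% = 46.4433%.

46.4433%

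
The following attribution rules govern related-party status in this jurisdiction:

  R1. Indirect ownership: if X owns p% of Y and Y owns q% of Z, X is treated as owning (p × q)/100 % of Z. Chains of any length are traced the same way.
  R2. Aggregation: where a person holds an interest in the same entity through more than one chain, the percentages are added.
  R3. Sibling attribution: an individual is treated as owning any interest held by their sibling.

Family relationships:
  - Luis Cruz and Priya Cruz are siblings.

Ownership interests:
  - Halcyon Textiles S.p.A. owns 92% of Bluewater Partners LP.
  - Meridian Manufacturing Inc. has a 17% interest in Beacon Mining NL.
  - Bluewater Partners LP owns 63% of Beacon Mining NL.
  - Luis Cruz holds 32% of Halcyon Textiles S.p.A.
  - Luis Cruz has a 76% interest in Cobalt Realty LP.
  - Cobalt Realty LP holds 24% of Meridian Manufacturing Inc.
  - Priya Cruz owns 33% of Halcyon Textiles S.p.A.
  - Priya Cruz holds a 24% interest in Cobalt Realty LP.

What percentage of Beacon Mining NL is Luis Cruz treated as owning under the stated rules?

By sibling attribution (R3), Luis Cruz is treated as also owning Priya Cruz's interest in Cobalt Realty LP, giving 76% + 24% = 100%.
By sibling attribution (R3), Luis Cruz is treated as also owning Priya Cruz's interest in Halcyon Textiles S.p.A, giving 32% + 33% = 65%.
Chain via Cobalt Realty LP → Meridian Manufacturing Inc. (R1): 100% × 24% × 17% = 4.08% of Beacon Mining NL.
Chain via Halcyon Textiles S.p.A. → Bluewater Partners LP (R1): 65% × 92% × 63% = 37.674% of Beacon Mining NL.
Aggregating (R2): 4.08% + 37.674% = 41.754%.

41.754%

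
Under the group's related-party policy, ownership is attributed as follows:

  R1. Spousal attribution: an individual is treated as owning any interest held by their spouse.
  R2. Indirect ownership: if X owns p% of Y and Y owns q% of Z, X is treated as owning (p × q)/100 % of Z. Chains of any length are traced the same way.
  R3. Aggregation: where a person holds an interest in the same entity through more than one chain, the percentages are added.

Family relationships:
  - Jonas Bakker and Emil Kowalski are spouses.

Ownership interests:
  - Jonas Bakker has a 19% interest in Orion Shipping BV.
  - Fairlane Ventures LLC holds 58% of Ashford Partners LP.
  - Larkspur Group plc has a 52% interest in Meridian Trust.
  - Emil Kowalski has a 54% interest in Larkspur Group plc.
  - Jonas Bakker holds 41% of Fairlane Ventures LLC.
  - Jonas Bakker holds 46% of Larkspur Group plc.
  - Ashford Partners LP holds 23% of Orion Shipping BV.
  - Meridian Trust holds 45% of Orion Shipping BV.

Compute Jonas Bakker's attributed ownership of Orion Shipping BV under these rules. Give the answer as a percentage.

47.8694%

By spousal attribution (R1), Jonas Bakker is treated as also owning Emil Kowalski's interest in Larkspur Group plc, giving 46% + 54% = 100%.
Chain via Fairlane Ventures LLC → Ashford Partners LP (R2): 41% × 58% × 23% = 5.4694% of Orion Shipping BV.
Chain via Larkspur Group plc → Meridian Trust (R2): 100% × 52% × 45% = 23.4% of Orion Shipping BV.
Direct interest in Orion Shipping BV: 19%.
Aggregating (R3): 5.4694% + 23.4% + 19% = 47.8694%.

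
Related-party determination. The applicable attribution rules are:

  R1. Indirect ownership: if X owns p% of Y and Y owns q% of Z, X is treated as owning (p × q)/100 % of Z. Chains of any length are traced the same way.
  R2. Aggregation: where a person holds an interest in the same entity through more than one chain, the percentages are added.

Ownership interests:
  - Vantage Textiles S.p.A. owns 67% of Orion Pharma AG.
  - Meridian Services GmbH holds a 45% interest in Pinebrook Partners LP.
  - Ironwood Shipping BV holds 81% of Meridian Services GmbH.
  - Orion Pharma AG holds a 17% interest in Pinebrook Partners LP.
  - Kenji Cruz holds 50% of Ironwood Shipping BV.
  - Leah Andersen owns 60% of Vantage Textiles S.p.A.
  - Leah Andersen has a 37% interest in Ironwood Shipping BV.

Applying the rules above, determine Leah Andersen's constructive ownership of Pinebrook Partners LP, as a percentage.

Chain via Vantage Textiles S.p.A. → Orion Pharma AG (R1): 60% × 67% × 17% = 6.834% of Pinebrook Partners LP.
Chain via Ironwood Shipping BV → Meridian Services GmbH (R1): 37% × 81% × 45% = 13.4865% of Pinebrook Partners LP.
Aggregating (R2): 6.834% + 13.4865% = 20.3205%.

20.3205%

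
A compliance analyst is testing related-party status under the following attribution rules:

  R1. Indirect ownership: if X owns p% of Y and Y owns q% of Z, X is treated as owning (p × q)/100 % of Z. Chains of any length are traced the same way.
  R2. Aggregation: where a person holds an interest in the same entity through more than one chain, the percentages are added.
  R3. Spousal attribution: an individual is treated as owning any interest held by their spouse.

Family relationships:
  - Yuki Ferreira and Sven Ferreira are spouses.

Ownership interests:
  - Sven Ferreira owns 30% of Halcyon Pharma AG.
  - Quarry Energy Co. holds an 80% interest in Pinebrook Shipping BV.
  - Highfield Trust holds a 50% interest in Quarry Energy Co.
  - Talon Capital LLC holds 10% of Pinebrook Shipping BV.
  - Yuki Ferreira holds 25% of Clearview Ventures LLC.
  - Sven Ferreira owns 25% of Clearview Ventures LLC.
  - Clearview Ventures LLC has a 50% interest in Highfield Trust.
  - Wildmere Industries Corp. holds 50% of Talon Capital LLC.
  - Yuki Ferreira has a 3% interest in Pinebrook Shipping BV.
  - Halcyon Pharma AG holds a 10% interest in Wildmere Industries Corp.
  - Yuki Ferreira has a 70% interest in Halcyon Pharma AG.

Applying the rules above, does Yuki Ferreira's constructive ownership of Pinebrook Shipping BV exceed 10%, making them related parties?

Yes

By spousal attribution (R3), Yuki Ferreira is treated as also owning Sven Ferreira's interest in Clearview Ventures LLC, giving 25% + 25% = 50%.
By spousal attribution (R3), Yuki Ferreira is treated as also owning Sven Ferreira's interest in Halcyon Pharma AG, giving 70% + 30% = 100%.
Chain via Clearview Ventures LLC → Highfield Trust → Quarry Energy Co. (R1): 50% × 50% × 50% × 80% = 10% of Pinebrook Shipping BV.
Chain via Halcyon Pharma AG → Wildmere Industries Corp. → Talon Capital LLC (R1): 100% × 10% × 50% × 10% = 0.5% of Pinebrook Shipping BV.
Direct interest in Pinebrook Shipping BV: 3%.
Aggregating (R2): 10% + 0.5% + 3% = 13.5%.
13.5% exceeds the 10% threshold, so Yuki is a related party to Pinebrook Shipping BV.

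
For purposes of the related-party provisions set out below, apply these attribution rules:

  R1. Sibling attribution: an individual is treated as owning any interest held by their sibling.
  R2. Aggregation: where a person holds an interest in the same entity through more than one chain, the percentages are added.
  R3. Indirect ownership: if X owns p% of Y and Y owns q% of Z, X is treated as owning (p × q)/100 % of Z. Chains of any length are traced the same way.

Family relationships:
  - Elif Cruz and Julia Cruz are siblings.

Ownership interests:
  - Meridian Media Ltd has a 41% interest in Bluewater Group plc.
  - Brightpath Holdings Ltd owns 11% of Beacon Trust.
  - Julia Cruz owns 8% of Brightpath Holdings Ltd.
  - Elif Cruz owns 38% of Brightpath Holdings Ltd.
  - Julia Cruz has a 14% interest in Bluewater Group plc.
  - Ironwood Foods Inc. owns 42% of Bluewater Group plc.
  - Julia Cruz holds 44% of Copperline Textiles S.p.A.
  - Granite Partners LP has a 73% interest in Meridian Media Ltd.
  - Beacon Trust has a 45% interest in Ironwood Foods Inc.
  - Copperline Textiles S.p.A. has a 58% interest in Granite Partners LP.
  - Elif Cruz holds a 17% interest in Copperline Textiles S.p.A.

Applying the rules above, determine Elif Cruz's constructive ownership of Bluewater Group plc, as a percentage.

25.545574%

By sibling attribution (R1), Elif Cruz is treated as also owning Julia Cruz's interest in Copperline Textiles S.p.A, giving 17% + 44% = 61%.
By sibling attribution (R1), Elif Cruz is treated as also owning Julia Cruz's interest in Brightpath Holdings Ltd, giving 38% + 8% = 46%.
By sibling attribution (R1), Elif Cruz is treated as owning Julia Cruz's 14% interest in Bluewater Group plc.
Chain via Copperline Textiles S.p.A. → Granite Partners LP → Meridian Media Ltd (R3): 61% × 58% × 73% × 41% = 10.589234% of Bluewater Group plc.
Chain via Brightpath Holdings Ltd → Beacon Trust → Ironwood Foods Inc. (R3): 46% × 11% × 45% × 42% = 0.95634% of Bluewater Group plc.
Direct interest in Bluewater Group plc: 14%.
Aggregating (R2): 10.589234% + 0.95634% + 14% = 25.545574%.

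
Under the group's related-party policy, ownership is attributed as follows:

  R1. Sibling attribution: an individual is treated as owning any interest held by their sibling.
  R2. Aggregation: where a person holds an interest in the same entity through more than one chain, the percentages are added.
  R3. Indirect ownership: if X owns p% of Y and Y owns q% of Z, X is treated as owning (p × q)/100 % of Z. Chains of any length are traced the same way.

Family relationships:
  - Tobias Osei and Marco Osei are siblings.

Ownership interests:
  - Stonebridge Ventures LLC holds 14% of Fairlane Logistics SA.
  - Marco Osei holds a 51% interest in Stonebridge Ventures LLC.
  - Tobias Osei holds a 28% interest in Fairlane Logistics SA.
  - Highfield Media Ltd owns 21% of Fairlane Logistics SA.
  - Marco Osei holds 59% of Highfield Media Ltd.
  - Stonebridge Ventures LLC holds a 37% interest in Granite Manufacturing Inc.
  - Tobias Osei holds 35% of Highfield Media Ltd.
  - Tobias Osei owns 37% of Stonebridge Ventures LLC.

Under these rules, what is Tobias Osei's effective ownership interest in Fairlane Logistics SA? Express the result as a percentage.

60.06%

By sibling attribution (R1), Tobias Osei is treated as also owning Marco Osei's interest in Stonebridge Ventures LLC, giving 37% + 51% = 88%.
By sibling attribution (R1), Tobias Osei is treated as also owning Marco Osei's interest in Highfield Media Ltd, giving 35% + 59% = 94%.
Chain via Stonebridge Ventures LLC (R3): 88% × 14% = 12.32% of Fairlane Logistics SA.
Chain via Highfield Media Ltd (R3): 94% × 21% = 19.74% of Fairlane Logistics SA.
Direct interest in Fairlane Logistics SA: 28%.
Aggregating (R2): 12.32% + 19.74% + 28% = 60.06%.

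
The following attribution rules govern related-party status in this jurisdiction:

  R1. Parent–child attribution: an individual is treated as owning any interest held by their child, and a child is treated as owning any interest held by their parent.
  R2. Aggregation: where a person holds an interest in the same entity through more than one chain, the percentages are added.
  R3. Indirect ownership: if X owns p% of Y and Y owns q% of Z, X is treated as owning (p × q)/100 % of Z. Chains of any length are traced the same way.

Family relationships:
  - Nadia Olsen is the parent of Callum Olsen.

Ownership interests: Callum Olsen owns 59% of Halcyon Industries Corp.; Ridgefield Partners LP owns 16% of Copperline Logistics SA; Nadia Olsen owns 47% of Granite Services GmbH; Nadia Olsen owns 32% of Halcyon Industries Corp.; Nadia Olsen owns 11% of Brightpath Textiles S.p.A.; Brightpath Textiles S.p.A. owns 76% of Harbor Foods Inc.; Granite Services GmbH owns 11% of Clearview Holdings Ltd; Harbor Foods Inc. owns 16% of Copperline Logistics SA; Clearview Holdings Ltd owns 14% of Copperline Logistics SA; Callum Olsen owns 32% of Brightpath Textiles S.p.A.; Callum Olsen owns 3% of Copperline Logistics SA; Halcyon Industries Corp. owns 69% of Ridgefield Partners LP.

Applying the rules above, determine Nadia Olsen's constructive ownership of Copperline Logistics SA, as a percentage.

By parent–child attribution (R1), Nadia Olsen is treated as also owning Callum Olsen's interest in Halcyon Industries Corp, giving 32% + 59% = 91%.
By parent–child attribution (R1), Nadia Olsen is treated as also owning Callum Olsen's interest in Brightpath Textiles S.p.A, giving 11% + 32% = 43%.
By parent–child attribution (R1), Nadia Olsen is treated as owning Callum Olsen's 3% interest in Copperline Logistics SA.
Chain via Halcyon Industries Corp. → Ridgefield Partners LP (R3): 91% × 69% × 16% = 10.0464% of Copperline Logistics SA.
Chain via Granite Services GmbH → Clearview Holdings Ltd (R3): 47% × 11% × 14% = 0.7238% of Copperline Logistics SA.
Chain via Brightpath Textiles S.p.A. → Harbor Foods Inc. (R3): 43% × 76% × 16% = 5.2288% of Copperline Logistics SA.
Direct interest in Copperline Logistics SA: 3%.
Aggregating (R2): 10.0464% + 0.7238% + 5.2288% + 3% = 18.999%.

18.999%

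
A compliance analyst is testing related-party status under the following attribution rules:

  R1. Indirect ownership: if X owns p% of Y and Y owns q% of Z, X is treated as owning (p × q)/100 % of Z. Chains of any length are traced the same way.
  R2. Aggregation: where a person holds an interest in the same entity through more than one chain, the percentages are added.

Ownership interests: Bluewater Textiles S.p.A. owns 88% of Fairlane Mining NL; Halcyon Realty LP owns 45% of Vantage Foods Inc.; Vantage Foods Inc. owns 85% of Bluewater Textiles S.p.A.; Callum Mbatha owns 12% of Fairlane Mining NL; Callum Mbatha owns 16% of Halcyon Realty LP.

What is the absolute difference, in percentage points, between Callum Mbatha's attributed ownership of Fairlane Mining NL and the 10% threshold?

7.3856

Chain via Halcyon Realty LP → Vantage Foods Inc. → Bluewater Textiles S.p.A. (R1): 16% × 45% × 85% × 88% = 5.3856% of Fairlane Mining NL.
Direct interest in Fairlane Mining NL: 12%.
Aggregating (R2): 5.3856% + 12% = 17.3856%.
17.3856% exceeds the 10% threshold by 7.3856 percentage points.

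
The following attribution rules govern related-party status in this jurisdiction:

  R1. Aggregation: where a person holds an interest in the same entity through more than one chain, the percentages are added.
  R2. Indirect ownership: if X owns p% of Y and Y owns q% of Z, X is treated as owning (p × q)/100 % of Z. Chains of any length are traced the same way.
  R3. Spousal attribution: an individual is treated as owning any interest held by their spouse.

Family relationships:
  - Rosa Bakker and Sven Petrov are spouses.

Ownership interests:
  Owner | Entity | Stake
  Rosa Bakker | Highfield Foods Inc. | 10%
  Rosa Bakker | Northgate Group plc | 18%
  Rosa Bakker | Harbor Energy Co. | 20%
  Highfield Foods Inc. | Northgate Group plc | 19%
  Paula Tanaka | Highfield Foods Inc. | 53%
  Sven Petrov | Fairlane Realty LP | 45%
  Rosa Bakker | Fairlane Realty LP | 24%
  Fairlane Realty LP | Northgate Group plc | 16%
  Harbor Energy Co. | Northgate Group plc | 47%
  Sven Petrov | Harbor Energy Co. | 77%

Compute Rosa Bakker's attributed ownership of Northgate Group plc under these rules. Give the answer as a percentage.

76.53%

By spousal attribution (R3), Rosa Bakker is treated as also owning Sven Petrov's interest in Fairlane Realty LP, giving 24% + 45% = 69%.
By spousal attribution (R3), Rosa Bakker is treated as also owning Sven Petrov's interest in Harbor Energy Co, giving 20% + 77% = 97%.
Chain via Highfield Foods Inc. (R2): 10% × 19% = 1.9% of Northgate Group plc.
Chain via Fairlane Realty LP (R2): 69% × 16% = 11.04% of Northgate Group plc.
Chain via Harbor Energy Co. (R2): 97% × 47% = 45.59% of Northgate Group plc.
Direct interest in Northgate Group plc: 18%.
Aggregating (R1): 1.9% + 11.04% + 45.59% + 18% = 76.53%.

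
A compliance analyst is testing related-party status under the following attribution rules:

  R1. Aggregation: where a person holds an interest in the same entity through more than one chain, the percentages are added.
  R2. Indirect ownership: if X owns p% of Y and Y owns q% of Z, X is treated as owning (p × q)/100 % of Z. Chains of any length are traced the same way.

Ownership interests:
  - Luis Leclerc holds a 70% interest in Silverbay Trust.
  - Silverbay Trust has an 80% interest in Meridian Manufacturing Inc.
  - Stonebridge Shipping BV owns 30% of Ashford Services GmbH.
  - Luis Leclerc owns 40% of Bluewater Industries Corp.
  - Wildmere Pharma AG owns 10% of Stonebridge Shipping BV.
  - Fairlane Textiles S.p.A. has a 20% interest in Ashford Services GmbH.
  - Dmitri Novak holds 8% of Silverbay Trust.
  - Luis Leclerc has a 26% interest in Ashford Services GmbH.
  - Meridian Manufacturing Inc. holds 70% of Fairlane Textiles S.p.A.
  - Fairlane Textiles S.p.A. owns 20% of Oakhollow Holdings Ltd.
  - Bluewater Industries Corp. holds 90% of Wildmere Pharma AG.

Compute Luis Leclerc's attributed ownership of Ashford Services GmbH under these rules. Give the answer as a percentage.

34.92%

Chain via Bluewater Industries Corp. → Wildmere Pharma AG → Stonebridge Shipping BV (R2): 40% × 90% × 10% × 30% = 1.08% of Ashford Services GmbH.
Chain via Silverbay Trust → Meridian Manufacturing Inc. → Fairlane Textiles S.p.A. (R2): 70% × 80% × 70% × 20% = 7.84% of Ashford Services GmbH.
Direct interest in Ashford Services GmbH: 26%.
Aggregating (R1): 1.08% + 7.84% + 26% = 34.92%.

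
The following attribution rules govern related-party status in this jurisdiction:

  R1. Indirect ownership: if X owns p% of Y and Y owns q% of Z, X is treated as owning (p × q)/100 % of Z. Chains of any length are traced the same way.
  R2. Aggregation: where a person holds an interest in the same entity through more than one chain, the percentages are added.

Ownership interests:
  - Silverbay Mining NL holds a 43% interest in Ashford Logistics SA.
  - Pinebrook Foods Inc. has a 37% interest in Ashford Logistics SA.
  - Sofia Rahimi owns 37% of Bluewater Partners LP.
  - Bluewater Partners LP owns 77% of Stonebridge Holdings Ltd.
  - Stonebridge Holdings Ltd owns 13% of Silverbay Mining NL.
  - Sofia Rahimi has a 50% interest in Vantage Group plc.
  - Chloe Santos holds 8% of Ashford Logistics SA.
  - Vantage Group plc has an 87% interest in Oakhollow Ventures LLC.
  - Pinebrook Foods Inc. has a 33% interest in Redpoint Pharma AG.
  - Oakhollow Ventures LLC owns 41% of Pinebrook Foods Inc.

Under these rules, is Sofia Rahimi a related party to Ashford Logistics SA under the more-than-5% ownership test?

Chain via Bluewater Partners LP → Stonebridge Holdings Ltd → Silverbay Mining NL (R1): 37% × 77% × 13% × 43% = 1.592591% of Ashford Logistics SA.
Chain via Vantage Group plc → Oakhollow Ventures LLC → Pinebrook Foods Inc. (R1): 50% × 87% × 41% × 37% = 6.59895% of Ashford Logistics SA.
Aggregating (R2): 1.592591% + 6.59895% = 8.191541%.
8.191541% exceeds the 5% threshold, so Sofia is a related party to Ashford Logistics SA.

Yes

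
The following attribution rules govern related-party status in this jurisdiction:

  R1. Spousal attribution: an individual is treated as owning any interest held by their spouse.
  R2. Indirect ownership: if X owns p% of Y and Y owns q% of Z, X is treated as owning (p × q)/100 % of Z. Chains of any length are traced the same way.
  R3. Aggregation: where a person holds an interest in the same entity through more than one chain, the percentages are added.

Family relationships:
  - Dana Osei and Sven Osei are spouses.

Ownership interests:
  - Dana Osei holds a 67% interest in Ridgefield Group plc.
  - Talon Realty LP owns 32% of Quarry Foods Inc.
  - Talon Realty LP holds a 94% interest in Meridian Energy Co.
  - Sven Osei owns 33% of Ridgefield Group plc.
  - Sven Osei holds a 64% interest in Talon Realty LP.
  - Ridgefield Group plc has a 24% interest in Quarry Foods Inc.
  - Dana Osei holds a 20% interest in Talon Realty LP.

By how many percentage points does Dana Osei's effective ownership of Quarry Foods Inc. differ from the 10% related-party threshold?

40.88

By spousal attribution (R1), Dana Osei is treated as also owning Sven Osei's interest in Ridgefield Group plc, giving 67% + 33% = 100%.
By spousal attribution (R1), Dana Osei is treated as also owning Sven Osei's interest in Talon Realty LP, giving 20% + 64% = 84%.
Chain via Ridgefield Group plc (R2): 100% × 24% = 24% of Quarry Foods Inc.
Chain via Talon Realty LP (R2): 84% × 32% = 26.88% of Quarry Foods Inc.
Aggregating (R3): 24% + 26.88% = 50.88%.
50.88% exceeds the 10% threshold by 40.88 percentage points.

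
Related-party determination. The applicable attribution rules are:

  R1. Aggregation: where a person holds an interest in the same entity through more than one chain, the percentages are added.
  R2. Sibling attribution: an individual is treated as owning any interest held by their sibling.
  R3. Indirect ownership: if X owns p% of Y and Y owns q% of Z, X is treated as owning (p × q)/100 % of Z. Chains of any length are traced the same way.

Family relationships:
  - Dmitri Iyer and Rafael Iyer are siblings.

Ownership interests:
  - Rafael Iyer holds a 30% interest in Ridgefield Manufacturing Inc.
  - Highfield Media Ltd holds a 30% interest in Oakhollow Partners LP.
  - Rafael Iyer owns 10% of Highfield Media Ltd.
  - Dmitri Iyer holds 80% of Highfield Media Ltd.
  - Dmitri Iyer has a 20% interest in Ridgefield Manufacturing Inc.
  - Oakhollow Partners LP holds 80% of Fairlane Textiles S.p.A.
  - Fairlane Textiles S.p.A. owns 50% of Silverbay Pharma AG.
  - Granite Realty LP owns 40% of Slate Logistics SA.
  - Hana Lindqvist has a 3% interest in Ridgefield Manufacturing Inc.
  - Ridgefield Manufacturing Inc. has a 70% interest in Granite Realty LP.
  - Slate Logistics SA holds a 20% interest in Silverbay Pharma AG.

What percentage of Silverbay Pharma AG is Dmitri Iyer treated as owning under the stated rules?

13.6%

By sibling attribution (R2), Dmitri Iyer is treated as also owning Rafael Iyer's interest in Highfield Media Ltd, giving 80% + 10% = 90%.
By sibling attribution (R2), Dmitri Iyer is treated as also owning Rafael Iyer's interest in Ridgefield Manufacturing Inc, giving 20% + 30% = 50%.
Chain via Highfield Media Ltd → Oakhollow Partners LP → Fairlane Textiles S.p.A. (R3): 90% × 30% × 80% × 50% = 10.8% of Silverbay Pharma AG.
Chain via Ridgefield Manufacturing Inc. → Granite Realty LP → Slate Logistics SA (R3): 50% × 70% × 40% × 20% = 2.8% of Silverbay Pharma AG.
Aggregating (R1): 10.8% + 2.8% = 13.6%.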